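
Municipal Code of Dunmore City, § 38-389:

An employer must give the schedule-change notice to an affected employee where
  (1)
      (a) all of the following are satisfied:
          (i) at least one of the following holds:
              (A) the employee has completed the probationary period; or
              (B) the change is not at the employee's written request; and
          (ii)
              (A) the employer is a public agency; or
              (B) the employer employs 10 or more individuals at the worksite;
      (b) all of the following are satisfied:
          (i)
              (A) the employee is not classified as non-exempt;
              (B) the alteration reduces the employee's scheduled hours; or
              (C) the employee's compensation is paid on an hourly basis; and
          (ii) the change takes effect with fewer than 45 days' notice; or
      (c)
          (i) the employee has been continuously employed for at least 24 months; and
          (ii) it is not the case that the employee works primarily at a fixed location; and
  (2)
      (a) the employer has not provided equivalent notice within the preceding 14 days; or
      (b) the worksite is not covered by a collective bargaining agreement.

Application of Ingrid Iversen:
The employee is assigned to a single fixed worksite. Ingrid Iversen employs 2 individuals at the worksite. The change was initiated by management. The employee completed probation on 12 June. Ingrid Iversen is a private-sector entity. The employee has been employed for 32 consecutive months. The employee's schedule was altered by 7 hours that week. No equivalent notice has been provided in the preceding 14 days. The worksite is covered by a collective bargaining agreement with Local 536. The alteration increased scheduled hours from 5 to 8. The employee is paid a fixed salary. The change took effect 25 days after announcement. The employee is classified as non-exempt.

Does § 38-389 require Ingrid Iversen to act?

(A) past probation — holds.
(B) not employee-requested — holds.
So (i) is satisfied (T OR T).
(A) public agency — not satisfied.
(B) ≥ 10 at site — not satisfied.
(ii): F OR F → false.
So (a) is not satisfied (T AND F).
(A) not (non-exempt) — not met.
(B) hours reduced — not met.
(C) hourly-paid — not met.
(i) = F OR F OR F = false.
(ii) < 45 days' notice — holds.
(b) = F AND T = false.
(i) tenure ≥ 24 mo. — satisfied.
(ii) not (fixed location) — not satisfied.
(c): T AND F → false.
So (1) is not satisfied (F OR F OR F).
(a) no recent notice — holds.
(b) no CBA — not met.
(2): T OR F → true.
So Overall is not satisfied (F AND T).

No — not required.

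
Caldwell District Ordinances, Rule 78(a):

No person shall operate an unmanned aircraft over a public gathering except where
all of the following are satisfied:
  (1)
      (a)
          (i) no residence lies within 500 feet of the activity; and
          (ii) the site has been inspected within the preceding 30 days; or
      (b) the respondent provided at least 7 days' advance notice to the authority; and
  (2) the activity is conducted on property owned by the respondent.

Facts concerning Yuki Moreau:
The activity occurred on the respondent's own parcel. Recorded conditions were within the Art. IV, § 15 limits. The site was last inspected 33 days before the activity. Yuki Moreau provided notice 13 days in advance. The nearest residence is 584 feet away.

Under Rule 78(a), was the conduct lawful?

Yes — lawful.

(i) no residence in 500 ft — holds.
(ii) site inspected — not met.
So (a) is not satisfied (T AND F).
(b) ≥7 days' notice — holds.
(1) = F OR T = true.
(2) own property — holds.
So Overall is satisfied (T AND T).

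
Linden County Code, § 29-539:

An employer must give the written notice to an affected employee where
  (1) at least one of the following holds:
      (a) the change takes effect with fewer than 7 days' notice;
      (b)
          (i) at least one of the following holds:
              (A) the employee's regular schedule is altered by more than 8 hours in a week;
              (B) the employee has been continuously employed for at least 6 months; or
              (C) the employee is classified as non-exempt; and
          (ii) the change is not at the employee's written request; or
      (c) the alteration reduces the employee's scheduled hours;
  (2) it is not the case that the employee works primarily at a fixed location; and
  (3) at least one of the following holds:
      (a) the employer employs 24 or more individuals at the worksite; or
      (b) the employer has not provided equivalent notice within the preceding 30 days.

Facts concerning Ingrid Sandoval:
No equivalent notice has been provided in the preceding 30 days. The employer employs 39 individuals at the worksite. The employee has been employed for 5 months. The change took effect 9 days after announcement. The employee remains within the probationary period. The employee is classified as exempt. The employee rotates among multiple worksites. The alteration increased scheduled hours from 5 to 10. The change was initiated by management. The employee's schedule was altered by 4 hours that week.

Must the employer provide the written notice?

(a) < 7 days' notice — fails.
(A) schedule shift > 8h — not met.
(B) tenure ≥ 6 mo. — not satisfied.
(C) non-exempt — fails.
(i) = F OR F OR F = false.
(ii) not employee-requested — met.
(b) = F AND T = false.
(c) hours reduced — not satisfied.
So (1) is not satisfied (F OR F OR F).
(2) not (fixed location) — met.
(a) ≥ 24 at site — satisfied.
(b) no recent notice — holds.
So (3) is satisfied (T OR T).
Overall: F AND T AND T → false.

No — not required.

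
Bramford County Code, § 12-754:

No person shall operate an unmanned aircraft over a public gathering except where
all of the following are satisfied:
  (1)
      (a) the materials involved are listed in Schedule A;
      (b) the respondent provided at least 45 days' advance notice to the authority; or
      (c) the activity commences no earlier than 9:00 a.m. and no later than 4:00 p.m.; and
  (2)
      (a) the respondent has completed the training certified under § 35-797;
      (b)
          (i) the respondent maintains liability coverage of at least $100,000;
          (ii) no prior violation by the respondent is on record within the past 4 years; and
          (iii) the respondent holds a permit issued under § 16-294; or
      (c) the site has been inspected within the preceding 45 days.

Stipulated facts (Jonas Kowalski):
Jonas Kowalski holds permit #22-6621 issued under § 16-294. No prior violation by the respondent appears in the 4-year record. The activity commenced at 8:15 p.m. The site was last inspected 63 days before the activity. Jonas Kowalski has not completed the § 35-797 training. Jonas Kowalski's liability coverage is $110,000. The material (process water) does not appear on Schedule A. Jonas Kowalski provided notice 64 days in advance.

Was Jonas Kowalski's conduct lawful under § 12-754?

Yes — lawful.

(a) Schedule A material — fails.
(b) ≥45 days' notice — satisfied.
(c) start within hours — fails.
(1): F OR T OR F → true.
(a) training certified — not satisfied.
(i) coverage ≥ $100,000 — satisfied.
(ii) no prior violation — holds.
(iii) holds permit — holds.
So (b) is satisfied (T AND T AND T).
(c) site inspected — not met.
(2): F OR T OR F → true.
Overall: T AND T → true.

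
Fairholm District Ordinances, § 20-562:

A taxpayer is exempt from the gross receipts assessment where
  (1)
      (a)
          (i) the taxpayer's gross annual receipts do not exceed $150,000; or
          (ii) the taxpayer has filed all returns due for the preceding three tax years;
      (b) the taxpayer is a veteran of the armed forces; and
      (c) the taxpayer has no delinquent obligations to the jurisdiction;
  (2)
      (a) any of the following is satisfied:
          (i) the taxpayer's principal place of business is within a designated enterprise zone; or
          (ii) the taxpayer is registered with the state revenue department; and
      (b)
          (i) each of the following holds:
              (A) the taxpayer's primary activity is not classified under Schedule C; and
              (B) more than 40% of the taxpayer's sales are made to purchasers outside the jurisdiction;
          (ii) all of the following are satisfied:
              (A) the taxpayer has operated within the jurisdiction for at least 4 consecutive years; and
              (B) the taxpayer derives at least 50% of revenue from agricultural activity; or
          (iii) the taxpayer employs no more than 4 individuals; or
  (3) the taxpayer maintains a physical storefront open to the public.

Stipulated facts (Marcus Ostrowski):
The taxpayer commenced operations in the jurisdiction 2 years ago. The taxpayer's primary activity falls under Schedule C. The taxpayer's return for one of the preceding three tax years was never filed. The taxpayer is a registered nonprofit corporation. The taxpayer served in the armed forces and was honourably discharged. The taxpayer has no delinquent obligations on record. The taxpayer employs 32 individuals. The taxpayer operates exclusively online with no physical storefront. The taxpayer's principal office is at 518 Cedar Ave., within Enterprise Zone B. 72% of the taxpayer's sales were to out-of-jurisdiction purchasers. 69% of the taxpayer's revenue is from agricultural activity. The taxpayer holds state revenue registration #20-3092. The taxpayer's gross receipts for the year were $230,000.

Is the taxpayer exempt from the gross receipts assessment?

No — not exempt.

(i) receipts ≤ $150,000 — not satisfied.
(ii) returns current — not satisfied.
(a): F OR F → false.
(b) veteran — satisfied.
(c) no delinquency — holds.
(1) = F AND T AND T = false.
(i) in enterprise zone — satisfied.
(ii) state-registered — satisfied.
(a): T OR T → true.
(A) not (Schedule C activity) — fails.
(B) >40% out-of-jur. sales — met.
So (i) is not satisfied (F AND T).
(A) ≥ 4 yrs in jurisdiction — not satisfied.
(B) ≥50% agricultural — satisfied.
(ii) = F AND T = false.
(iii) ≤ 4 employees — not met.
(b): F OR F OR F → false.
So (2) is not satisfied (T AND F).
(3) has storefront — not satisfied.
So Overall is not satisfied (F OR F OR F).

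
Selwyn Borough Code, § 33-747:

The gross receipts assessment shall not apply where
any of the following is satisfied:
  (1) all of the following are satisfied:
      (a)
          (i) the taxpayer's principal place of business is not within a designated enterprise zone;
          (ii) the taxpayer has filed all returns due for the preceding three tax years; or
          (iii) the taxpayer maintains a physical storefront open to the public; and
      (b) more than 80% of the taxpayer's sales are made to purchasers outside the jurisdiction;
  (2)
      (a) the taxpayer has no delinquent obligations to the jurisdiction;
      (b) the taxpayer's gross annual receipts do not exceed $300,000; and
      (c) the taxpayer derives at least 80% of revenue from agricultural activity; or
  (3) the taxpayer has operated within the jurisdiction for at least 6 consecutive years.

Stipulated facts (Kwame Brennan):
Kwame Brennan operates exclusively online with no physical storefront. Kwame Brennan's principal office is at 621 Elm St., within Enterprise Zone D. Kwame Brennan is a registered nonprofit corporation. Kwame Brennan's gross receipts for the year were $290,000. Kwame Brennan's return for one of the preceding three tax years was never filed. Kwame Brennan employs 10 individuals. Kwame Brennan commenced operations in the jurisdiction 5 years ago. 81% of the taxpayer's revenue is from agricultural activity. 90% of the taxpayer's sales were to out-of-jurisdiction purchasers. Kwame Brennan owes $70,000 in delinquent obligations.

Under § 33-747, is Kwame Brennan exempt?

(i) not (in enterprise zone) — not satisfied.
(ii) returns current — not satisfied.
(iii) has storefront — not met.
(a) = F OR F OR F = false.
(b) >80% out-of-jur. sales — met.
(1): F AND T → false.
(a) no delinquency — fails.
(b) receipts ≤ $300,000 — satisfied.
(c) ≥80% agricultural — met.
(2): F AND T AND T → false.
(3) ≥ 6 yrs in jurisdiction — fails.
Overall: F OR F OR F → false.

No — not exempt.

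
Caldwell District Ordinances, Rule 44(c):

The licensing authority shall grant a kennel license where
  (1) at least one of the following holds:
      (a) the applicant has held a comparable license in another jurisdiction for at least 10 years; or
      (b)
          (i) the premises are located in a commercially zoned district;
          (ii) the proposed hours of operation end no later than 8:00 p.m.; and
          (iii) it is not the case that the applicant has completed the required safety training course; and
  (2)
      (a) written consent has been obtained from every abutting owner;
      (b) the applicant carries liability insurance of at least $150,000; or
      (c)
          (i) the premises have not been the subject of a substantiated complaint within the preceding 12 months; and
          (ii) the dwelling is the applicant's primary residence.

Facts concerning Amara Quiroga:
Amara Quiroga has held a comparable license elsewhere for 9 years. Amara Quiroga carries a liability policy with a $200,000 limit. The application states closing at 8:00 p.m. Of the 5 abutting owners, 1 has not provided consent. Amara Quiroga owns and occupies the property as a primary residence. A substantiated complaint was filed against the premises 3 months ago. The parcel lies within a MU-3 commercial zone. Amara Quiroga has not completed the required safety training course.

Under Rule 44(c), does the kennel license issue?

Yes — granted.

(a) prior license ≥ 10 yr — not met.
(i) commercially zoned — met.
(ii) closes by 8 p.m. — holds.
(iii) not (safety training) — satisfied.
(b): T AND T AND T → true.
(1) = F OR T = true.
(a) all abutters consent — not met.
(b) insurance ≥ $150,000 — holds.
(i) no complaint in 12 mo. — not satisfied.
(ii) primary residence — met.
(c): F AND T → false.
So (2) is satisfied (F OR T OR F).
So Overall is satisfied (T AND T).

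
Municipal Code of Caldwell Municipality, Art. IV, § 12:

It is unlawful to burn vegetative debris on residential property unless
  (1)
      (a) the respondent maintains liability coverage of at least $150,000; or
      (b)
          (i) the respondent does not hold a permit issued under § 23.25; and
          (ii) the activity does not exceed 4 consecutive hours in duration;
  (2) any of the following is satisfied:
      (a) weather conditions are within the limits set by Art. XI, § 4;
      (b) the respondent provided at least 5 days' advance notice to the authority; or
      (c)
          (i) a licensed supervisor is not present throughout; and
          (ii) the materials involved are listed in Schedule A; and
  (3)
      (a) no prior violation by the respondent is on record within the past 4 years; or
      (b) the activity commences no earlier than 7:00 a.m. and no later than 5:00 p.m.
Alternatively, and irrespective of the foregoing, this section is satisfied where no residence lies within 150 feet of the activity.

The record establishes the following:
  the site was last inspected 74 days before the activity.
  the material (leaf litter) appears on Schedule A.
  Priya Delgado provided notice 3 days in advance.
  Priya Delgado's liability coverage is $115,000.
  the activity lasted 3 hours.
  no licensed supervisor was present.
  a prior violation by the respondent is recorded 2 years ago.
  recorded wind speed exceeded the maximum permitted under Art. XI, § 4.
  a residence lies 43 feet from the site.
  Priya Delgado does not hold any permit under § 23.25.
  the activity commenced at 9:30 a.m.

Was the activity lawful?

(a) coverage ≥ $150,000 — fails.
(i) not (holds permit) — satisfied.
(ii) ≤ 4 hrs duration — holds.
So (b) is satisfied (T AND T).
(1): F OR T → true.
(a) weather ok — not satisfied.
(b) ≥5 days' notice — not met.
(i) not (supervisor present) — satisfied.
(ii) Schedule A material — satisfied.
(c) = T AND T = true.
(2) = F OR F OR T = true.
(a) no prior violation — not met.
(b) start within hours — holds.
(3) = F OR T = true.
So Overall is satisfied (T AND T AND T).
Exception (no residence in 150 ft) — not satisfied.
Result: main true OR exception false → true.

Yes — lawful.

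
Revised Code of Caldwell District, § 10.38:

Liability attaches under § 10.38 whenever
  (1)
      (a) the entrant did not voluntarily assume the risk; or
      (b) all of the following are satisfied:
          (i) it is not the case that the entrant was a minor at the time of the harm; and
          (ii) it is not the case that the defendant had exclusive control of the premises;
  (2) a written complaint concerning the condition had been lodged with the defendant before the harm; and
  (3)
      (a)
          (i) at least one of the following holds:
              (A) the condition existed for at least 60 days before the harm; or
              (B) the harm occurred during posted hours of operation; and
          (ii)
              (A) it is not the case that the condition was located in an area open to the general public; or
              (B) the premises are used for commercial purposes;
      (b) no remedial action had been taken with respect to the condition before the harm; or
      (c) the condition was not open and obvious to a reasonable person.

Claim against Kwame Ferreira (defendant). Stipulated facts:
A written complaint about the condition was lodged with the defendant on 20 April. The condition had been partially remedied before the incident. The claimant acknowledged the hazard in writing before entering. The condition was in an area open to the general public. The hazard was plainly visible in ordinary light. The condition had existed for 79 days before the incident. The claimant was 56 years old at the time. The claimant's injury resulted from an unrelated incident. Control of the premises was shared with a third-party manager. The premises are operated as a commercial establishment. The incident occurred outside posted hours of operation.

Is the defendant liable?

Yes — liable.

(a) no assumed risk — not met.
(i) not (entrant a minor) — met.
(ii) not (exclusive control) — satisfied.
So (b) is satisfied (T AND T).
(1): F OR T → true.
(2) complaint lodged — met.
(A) condition ≥60 days old — satisfied.
(B) during posted hours — not satisfied.
(i): T OR F → true.
(A) not (public area) — fails.
(B) commercial use — met.
(ii) = F OR T = true.
So (a) is satisfied (T AND T).
(b) no remedial action — fails.
(c) not open/obvious — not satisfied.
So (3) is satisfied (T OR F OR F).
Overall = T AND T AND T = true.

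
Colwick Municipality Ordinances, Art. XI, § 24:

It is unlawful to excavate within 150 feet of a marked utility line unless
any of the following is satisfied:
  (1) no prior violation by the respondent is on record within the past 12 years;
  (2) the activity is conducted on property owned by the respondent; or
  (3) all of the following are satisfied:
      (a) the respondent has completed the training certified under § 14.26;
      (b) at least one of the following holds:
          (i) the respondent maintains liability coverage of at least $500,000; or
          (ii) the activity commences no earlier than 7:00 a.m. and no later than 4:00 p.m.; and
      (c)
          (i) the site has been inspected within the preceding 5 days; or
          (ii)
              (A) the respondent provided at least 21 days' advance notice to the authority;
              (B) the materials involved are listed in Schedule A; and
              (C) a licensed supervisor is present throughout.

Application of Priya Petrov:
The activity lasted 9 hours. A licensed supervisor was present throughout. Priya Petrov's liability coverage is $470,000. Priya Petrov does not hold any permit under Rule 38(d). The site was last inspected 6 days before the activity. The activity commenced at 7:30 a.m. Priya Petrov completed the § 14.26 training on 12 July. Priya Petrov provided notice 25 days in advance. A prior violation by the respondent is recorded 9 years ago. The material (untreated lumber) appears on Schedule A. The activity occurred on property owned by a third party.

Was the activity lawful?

(1) no prior violation — not satisfied.
(2) own property — not met.
(a) training certified — met.
(i) coverage ≥ $500,000 — not met.
(ii) start within hours — holds.
(b): F OR T → true.
(i) site inspected — not satisfied.
(A) ≥21 days' notice — holds.
(B) Schedule A material — holds.
(C) supervisor present — met.
(ii) = T AND T AND T = true.
(c): F OR T → true.
(3) = T AND T AND T = true.
Overall: F OR F OR T → true.

Yes — lawful.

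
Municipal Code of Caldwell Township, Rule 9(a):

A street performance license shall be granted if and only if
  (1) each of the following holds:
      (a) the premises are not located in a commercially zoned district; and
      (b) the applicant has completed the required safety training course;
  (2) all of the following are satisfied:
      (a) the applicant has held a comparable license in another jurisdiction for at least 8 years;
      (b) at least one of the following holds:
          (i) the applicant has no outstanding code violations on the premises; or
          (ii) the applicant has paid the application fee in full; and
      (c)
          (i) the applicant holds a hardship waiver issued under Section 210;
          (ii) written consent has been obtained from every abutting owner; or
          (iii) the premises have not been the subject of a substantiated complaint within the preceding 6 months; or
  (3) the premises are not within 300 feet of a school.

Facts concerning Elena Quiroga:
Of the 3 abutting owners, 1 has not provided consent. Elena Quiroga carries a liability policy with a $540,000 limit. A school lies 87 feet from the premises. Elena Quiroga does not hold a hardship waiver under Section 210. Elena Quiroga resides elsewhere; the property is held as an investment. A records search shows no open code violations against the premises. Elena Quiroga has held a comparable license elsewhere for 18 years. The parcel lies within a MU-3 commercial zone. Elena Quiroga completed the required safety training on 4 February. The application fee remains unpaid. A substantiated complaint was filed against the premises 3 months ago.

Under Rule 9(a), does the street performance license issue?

No — denied.

(a) not (commercially zoned) — not met.
(b) safety training — satisfied.
(1): F AND T → false.
(a) prior license ≥ 8 yr — met.
(i) no code violations — met.
(ii) fee paid — not satisfied.
(b): T OR F → true.
(i) hardship waiver — fails.
(ii) all abutters consent — not satisfied.
(iii) no complaint in 6 mo. — fails.
(c) = F OR F OR F = false.
(2): T AND T AND F → false.
(3) ≥300 ft from school — fails.
So Overall is not satisfied (F OR F OR F).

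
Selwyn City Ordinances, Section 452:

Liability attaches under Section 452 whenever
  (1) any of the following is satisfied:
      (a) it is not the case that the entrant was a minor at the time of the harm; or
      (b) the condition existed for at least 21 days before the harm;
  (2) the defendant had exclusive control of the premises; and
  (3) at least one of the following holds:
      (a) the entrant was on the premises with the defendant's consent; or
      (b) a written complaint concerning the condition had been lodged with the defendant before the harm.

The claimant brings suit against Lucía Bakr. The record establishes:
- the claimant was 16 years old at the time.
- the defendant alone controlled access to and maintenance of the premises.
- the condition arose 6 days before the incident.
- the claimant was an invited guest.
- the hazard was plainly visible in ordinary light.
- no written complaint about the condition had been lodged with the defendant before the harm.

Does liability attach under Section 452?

No — not liable.

(a) not (entrant a minor) — fails.
(b) condition ≥21 days old — not satisfied.
So (1) is not satisfied (F OR F).
(2) exclusive control — satisfied.
(a) consent to enter — met.
(b) complaint lodged — not satisfied.
(3): T OR F → true.
Overall: F AND T AND T → false.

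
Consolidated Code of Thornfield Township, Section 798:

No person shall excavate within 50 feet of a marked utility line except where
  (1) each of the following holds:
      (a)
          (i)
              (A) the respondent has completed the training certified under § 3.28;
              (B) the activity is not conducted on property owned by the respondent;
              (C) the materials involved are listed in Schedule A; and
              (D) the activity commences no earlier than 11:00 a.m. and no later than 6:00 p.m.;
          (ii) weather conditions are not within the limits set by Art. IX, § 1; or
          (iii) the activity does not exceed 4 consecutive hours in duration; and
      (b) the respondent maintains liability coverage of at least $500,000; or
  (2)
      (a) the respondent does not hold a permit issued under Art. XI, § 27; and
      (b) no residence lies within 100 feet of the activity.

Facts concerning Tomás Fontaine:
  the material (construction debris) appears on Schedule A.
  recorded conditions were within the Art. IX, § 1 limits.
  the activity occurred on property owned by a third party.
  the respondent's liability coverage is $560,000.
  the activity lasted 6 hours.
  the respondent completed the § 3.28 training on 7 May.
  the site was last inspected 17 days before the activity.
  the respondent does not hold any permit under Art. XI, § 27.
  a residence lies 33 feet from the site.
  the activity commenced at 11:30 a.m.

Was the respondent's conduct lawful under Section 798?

(A) training certified — holds.
(B) not (own property) — satisfied.
(C) Schedule A material — holds.
(D) start within hours — satisfied.
So (i) is satisfied (T AND T AND T AND T).
(ii) not (weather ok) — not met.
(iii) ≤ 4 hrs duration — fails.
(a) = T OR F OR F = true.
(b) coverage ≥ $500,000 — satisfied.
(1) = T AND T = true.
(a) not (holds permit) — holds.
(b) no residence in 100 ft — not satisfied.
(2): T AND F → false.
So Overall is satisfied (T OR F).

Yes — lawful.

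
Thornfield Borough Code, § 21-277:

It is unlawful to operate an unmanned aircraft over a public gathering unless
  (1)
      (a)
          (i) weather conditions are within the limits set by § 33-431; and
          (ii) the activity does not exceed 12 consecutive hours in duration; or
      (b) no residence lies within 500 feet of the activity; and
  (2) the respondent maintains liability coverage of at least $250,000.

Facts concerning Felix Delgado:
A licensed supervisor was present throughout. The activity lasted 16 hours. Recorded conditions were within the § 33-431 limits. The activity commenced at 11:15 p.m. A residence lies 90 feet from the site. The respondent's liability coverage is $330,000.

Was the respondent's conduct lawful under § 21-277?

(i) weather ok — holds.
(ii) ≤ 12 hrs duration — fails.
(a): T AND F → false.
(b) no residence in 500 ft — not satisfied.
(1) = F OR F = false.
(2) coverage ≥ $250,000 — satisfied.
So Overall is not satisfied (F AND T).

No — unlawful.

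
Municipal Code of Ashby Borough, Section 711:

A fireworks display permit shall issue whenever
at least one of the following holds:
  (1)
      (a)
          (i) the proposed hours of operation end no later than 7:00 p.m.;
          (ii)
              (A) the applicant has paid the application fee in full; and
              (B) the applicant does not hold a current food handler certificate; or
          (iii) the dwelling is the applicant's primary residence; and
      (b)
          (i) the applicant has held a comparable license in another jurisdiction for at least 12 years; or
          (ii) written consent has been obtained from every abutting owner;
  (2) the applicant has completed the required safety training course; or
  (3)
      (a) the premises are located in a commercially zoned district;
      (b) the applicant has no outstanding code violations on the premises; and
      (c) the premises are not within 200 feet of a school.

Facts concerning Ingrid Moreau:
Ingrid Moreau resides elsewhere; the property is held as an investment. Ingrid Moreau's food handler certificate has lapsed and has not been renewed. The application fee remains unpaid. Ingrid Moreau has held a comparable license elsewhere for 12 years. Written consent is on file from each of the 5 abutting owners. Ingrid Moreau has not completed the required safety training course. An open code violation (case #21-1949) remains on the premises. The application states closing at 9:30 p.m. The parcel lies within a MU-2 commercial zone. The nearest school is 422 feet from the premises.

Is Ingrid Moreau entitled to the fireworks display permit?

(i) closes by 7 p.m. — not satisfied.
(A) fee paid — not satisfied.
(B) not (food handler cert.) — met.
(ii) = F AND T = false.
(iii) primary residence — fails.
(a) = F OR F OR F = false.
(i) prior license ≥ 12 yr — met.
(ii) all abutters consent — met.
So (b) is satisfied (T OR T).
So (1) is not satisfied (F AND T).
(2) safety training — not met.
(a) commercially zoned — met.
(b) no code violations — not met.
(c) ≥200 ft from school — met.
(3) = T AND F AND T = false.
So Overall is not satisfied (F OR F OR F).

No — denied.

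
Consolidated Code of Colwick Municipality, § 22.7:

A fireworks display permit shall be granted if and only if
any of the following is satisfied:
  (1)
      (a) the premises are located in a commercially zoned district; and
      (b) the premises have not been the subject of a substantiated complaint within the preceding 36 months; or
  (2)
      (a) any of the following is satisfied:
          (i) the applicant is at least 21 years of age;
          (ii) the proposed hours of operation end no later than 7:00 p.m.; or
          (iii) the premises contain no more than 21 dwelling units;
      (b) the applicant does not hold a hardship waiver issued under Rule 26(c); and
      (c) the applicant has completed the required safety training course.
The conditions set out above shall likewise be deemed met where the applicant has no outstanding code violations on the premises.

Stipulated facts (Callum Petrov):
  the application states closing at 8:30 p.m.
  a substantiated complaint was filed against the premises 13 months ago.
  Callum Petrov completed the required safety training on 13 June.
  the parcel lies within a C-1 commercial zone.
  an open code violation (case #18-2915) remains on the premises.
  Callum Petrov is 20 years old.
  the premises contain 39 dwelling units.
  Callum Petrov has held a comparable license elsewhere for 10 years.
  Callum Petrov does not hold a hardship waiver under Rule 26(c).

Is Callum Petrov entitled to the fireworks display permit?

No — denied.

(a) commercially zoned — satisfied.
(b) no complaint in 36 mo. — fails.
So (1) is not satisfied (T AND F).
(i) age ≥ 21 — not met.
(ii) closes by 7 p.m. — fails.
(iii) ≤ 21 units — not satisfied.
So (a) is not satisfied (F OR F OR F).
(b) not (hardship waiver) — holds.
(c) safety training — holds.
(2): F AND T AND T → false.
Overall = F OR F = false.
Exception (no code violations) — not satisfied.
Result: main false OR exception false → false.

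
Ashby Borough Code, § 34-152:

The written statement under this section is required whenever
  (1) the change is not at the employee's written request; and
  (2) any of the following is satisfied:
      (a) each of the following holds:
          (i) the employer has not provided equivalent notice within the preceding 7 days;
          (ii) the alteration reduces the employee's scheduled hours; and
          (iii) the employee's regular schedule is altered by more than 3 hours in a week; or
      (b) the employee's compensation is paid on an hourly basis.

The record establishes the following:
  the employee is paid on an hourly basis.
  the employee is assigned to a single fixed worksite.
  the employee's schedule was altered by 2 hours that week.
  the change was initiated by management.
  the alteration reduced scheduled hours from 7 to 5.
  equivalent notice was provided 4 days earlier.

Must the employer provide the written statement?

Yes — required.

(1) not employee-requested — met.
(i) no recent notice — not satisfied.
(ii) hours reduced — met.
(iii) schedule shift > 3h — not met.
So (a) is not satisfied (F AND T AND F).
(b) hourly-paid — holds.
(2): F OR T → true.
Overall: T AND T → true.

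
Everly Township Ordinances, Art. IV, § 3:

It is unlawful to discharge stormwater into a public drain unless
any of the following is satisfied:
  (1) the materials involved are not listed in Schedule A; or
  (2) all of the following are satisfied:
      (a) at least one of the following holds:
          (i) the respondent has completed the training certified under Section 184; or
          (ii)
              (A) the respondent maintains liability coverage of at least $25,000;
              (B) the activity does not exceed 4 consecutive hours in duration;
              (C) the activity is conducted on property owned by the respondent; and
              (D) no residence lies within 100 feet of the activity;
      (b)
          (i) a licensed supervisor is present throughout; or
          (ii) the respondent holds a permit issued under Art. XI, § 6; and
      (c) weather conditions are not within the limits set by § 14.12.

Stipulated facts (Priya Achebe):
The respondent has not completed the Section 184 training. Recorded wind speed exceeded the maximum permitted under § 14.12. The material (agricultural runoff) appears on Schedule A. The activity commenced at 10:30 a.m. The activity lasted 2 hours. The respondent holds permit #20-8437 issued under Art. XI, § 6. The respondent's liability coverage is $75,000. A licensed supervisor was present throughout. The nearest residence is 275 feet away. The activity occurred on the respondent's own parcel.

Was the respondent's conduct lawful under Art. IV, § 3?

Yes — lawful.

(1) not (Schedule A material) — not met.
(i) training certified — not met.
(A) coverage ≥ $25,000 — met.
(B) ≤ 4 hrs duration — satisfied.
(C) own property — holds.
(D) no residence in 100 ft — satisfied.
(ii) = T AND T AND T AND T = true.
So (a) is satisfied (F OR T).
(i) supervisor present — holds.
(ii) holds permit — met.
(b) = T OR T = true.
(c) not (weather ok) — met.
(2) = T AND T AND T = true.
Overall = F OR T = true.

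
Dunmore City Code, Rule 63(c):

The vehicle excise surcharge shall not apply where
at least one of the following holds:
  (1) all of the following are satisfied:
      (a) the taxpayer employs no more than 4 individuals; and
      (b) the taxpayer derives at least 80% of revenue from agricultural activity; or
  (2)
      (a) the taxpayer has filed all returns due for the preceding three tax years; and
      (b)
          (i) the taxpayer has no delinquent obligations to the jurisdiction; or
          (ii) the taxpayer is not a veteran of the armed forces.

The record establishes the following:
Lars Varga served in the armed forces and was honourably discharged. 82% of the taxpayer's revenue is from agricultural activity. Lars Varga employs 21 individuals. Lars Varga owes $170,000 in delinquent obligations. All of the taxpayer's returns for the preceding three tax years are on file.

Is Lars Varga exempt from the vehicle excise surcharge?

(a) ≤ 4 employees — not met.
(b) ≥80% agricultural — holds.
(1): F AND T → false.
(a) returns current — holds.
(i) no delinquency — not satisfied.
(ii) not (veteran) — not satisfied.
So (b) is not satisfied (F OR F).
(2): T AND F → false.
So Overall is not satisfied (F OR F).

No — not exempt.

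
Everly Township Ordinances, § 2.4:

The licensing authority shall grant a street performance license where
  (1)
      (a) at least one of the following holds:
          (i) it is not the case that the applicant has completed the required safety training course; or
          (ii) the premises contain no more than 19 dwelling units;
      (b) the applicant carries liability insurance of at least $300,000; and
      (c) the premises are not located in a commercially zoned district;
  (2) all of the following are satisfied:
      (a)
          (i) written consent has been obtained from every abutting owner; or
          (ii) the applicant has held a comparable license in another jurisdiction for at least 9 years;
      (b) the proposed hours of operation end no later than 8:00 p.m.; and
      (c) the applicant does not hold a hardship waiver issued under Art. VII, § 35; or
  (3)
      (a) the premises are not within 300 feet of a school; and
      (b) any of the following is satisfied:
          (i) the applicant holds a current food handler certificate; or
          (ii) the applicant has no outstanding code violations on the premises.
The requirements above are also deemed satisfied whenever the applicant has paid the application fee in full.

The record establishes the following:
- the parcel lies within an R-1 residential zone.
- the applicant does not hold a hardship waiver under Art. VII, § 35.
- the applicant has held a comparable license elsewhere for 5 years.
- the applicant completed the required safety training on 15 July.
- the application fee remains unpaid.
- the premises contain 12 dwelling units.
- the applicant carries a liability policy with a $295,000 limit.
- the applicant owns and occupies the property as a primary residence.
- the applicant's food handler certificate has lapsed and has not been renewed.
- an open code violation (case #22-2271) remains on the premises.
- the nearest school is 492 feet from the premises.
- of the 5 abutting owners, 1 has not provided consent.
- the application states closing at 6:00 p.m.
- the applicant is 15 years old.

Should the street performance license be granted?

No — denied.

(i) not (safety training) — not met.
(ii) ≤ 19 units — satisfied.
So (a) is satisfied (F OR T).
(b) insurance ≥ $300,000 — not met.
(c) not (commercially zoned) — met.
So (1) is not satisfied (T AND F AND T).
(i) all abutters consent — fails.
(ii) prior license ≥ 9 yr — not satisfied.
(a): F OR F → false.
(b) closes by 8 p.m. — met.
(c) not (hardship waiver) — met.
So (2) is not satisfied (F AND T AND T).
(a) ≥300 ft from school — holds.
(i) food handler cert. — fails.
(ii) no code violations — fails.
(b) = F OR F = false.
(3) = T AND F = false.
Overall: F OR F OR F → false.
Exception (fee paid) — not satisfied.
Result: main false OR exception false → false.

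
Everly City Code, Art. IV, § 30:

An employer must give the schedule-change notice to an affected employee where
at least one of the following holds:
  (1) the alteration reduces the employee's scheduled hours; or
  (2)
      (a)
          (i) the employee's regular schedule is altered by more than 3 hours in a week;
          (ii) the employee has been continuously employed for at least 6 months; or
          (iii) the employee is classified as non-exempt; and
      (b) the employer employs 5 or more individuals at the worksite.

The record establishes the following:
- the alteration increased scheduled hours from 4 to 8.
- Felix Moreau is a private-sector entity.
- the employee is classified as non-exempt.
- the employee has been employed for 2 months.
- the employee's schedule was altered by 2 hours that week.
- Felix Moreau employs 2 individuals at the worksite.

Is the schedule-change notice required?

(1) hours reduced — not satisfied.
(i) schedule shift > 3h — not satisfied.
(ii) tenure ≥ 6 mo. — not satisfied.
(iii) non-exempt — met.
(a) = F OR F OR T = true.
(b) ≥ 5 at site — not satisfied.
So (2) is not satisfied (T AND F).
So Overall is not satisfied (F OR F).

No — not required.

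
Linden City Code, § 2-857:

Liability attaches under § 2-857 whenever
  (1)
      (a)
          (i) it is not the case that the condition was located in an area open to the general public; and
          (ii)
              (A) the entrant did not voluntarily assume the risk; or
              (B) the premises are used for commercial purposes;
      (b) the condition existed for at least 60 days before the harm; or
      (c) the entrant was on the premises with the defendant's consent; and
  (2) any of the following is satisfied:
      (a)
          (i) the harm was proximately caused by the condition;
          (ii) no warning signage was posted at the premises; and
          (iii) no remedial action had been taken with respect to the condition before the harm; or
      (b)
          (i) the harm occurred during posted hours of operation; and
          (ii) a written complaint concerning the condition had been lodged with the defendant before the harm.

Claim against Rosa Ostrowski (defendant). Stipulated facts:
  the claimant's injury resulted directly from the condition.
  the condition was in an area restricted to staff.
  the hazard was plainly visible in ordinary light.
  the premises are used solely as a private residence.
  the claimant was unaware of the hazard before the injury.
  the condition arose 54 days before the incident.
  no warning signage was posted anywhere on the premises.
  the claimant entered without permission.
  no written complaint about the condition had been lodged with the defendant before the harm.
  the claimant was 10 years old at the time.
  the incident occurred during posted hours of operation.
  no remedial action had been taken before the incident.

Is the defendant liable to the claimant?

Yes — liable.

(i) not (public area) — satisfied.
(A) no assumed risk — met.
(B) commercial use — fails.
So (ii) is satisfied (T OR F).
(a) = T AND T = true.
(b) condition ≥60 days old — not met.
(c) consent to enter — not met.
So (1) is satisfied (T OR F OR F).
(i) proximate cause — met.
(ii) no signage posted — met.
(iii) no remedial action — holds.
So (a) is satisfied (T AND T AND T).
(i) during posted hours — met.
(ii) complaint lodged — not met.
So (b) is not satisfied (T AND F).
(2): T OR F → true.
Overall: T AND T → true.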